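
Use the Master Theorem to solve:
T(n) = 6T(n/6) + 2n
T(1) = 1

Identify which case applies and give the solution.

a=6, b=6, f(n)=2n. log_6(6) = 1. Since c=1 = 1, Case 2 applies: T(n) = Θ(n^log_b(a) · log n) = O(n log n).

Answer: O(n log n) - Case 2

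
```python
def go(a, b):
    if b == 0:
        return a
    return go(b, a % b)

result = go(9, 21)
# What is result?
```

go(9, 21) -> go(21, 9) -> go(9, 3) -> go(3, 0) -> 3

Answer: 3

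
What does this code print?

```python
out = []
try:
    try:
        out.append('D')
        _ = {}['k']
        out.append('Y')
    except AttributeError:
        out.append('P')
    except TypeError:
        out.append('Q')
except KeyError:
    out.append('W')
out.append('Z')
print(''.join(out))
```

Execution trace: 'D' (inner try body) → 'W' (outer except KeyError) → 'Z' (after the try/except). Output: DWZ

Answer: DWZ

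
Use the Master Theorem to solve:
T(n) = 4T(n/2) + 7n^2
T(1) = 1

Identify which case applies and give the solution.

a=4, b=2, f(n)=7n^2. log_2(4) = 2. Since c=2 = 2, Case 2 applies: T(n) = Θ(n^log_b(a) · log n) = O(n^2 log n).

Answer: O(n^2 log n) - Case 2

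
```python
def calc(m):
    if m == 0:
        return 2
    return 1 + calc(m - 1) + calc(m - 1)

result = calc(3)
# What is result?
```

calc(m) = 1 + 2·calc(m-1), calc(0)=2. Closed form: (2+1)·2^3 - 1 = 23.

Answer: 23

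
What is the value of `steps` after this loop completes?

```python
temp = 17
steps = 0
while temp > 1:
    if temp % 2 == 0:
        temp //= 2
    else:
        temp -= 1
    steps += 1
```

Steps to reduce 17 to 1
`steps` takes the values: 0 → 1 → 2 → 3 → 4 → 5

Answer: 5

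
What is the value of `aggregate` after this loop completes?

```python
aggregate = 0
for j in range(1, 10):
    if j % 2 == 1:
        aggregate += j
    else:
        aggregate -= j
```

Add odd, subtract even
`aggregate` takes the values: 0 → 1 → -1 → 2 → -2 → 3 → -3 → 4 → -4 → 5

Answer: 5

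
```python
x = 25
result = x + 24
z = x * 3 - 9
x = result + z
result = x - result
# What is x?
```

Trace:
`x = 25` → x = 25
`result = x + 24` → result = 49
`z = x * 3 - 9` → z = 66
`x = result + z` → x = 115
`result = x - result` → result = 66
So x = 115

Answer: 115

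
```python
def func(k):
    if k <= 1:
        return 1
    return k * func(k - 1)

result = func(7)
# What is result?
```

func(7) = 7 * 6 * 5 * 4 * 3 * 2 * 1 = 5040

Answer: 5040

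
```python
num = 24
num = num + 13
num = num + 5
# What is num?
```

Trace:
`num = 24` → num = 24
`num = num + 13` → num = 37
`num = num + 5` → num = 42
So num = 42

Answer: 42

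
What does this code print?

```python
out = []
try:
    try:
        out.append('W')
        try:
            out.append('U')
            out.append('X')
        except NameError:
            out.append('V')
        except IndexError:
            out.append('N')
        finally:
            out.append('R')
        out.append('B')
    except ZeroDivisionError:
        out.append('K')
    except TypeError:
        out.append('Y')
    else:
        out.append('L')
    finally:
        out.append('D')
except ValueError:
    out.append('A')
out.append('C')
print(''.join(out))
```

Execution trace: 'W' (try body) → 'U' (inner try body) → 'X' (inner try body, no exception) → 'R' (inner finally) → 'B' (try body, no exception) → 'L' (else) → 'D' (finally) → 'C' (after the try/except). Output: WUXRBLDC

Answer: WUXRBLDC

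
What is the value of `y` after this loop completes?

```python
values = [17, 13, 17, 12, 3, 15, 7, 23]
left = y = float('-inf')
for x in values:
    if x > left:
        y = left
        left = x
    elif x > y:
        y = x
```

Second largest (with repeats) in [17, 13, 17, 12, 3, 15, 7, 23]
`y` takes the values: -inf → 13 → 17

Answer: 17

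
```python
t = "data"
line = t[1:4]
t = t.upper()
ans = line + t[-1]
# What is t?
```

Trace:
`t = "data"` → t = 'data'
`line = t[1:4]` → line = 'ata'
`t = t.upper()` → t = 'DATA'
`ans = line + t[-1]` → ans = 'ataA'
So t = 'DATA'

Answer: 'DATA'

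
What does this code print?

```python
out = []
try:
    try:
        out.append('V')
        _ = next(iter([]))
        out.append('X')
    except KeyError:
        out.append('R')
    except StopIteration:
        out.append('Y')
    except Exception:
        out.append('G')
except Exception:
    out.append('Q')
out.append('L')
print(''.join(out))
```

Execution trace: 'V' (inner try body) → 'Y' (inner except StopIteration) → 'L' (after the try/except). Output: VYL

Answer: VYL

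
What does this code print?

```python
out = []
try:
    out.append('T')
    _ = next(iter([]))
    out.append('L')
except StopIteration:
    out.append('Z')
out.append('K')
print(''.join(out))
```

Execution trace: 'T' (try body) → 'Z' (except StopIteration) → 'K' (after the try/except). Output: TZK

Answer: TZK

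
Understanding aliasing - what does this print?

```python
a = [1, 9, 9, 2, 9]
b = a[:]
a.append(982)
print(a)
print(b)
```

Key concept: slice [:] creates copy.
Step by step:
`a = [1, 9, 9, 2, 9]` → a = [1, 9, 9, 2, 9]
`b = a[:]` → b = [1, 9, 9, 2, 9]
`a.append(982)` → a = [1, 9, 9, 2, 9, 982]
`print(a)` → prints [1, 9, 9, 2, 9, 982]
`print(b)` → prints [1, 9, 9, 2, 9]

Answer:
[1, 9, 9, 2, 9, 982]
[1, 9, 9, 2, 9]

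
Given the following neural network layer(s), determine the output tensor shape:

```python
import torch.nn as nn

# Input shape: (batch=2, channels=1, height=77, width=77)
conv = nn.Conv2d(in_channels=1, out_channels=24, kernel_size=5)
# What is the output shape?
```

Input: (2, 1, 77, 77) -> Output: (2, 24, 73, 73)

Answer: (2, 24, 73, 73)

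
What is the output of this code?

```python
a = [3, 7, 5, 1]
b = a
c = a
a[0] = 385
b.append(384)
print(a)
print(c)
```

Key concept: multiple aliases.
Step by step:
`a = [3, 7, 5, 1]` → a = [3, 7, 5, 1]
`b = a` → b = [3, 7, 5, 1] (same object as a)
`c = a` → c = [3, 7, 5, 1] (same object as a, b)
`a[0] = 385` → a = [385, 7, 5, 1] (same object as b, c); b = [385, 7, 5, 1] (same object as a, c); c = [385, 7, 5, 1] (same object as a, b)
`b.append(384)` → a = [385, 7, 5, 1, 384] (same object as b, c); b = [385, 7, 5, 1, 384] (same object as a, c); c = [385, 7, 5, 1, 384] (same object as a, b)
`print(a)` → prints [385, 7, 5, 1, 384]
`print(c)` → prints [385, 7, 5, 1, 384]

Answer:
[385, 7, 5, 1, 384]
[385, 7, 5, 1, 384]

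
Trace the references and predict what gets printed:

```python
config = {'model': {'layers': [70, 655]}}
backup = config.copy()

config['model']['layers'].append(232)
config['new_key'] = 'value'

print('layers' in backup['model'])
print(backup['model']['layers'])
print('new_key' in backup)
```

Key concept: shallow copy gotcha with nested dict.
Step by step:
`config = {'model': {'layers': [70, 655]}}` → config = {'model': {'layers': [70, 655]}}
`backup = config.copy()` → backup = {'model': {'layers': [70, 655]}}
`config['model']['layers'].append(232)` → config = {'model': {'layers': [70, 655, 232]}}; backup = {'model': {'layers': [70, 655, 232]}}
`config['new_key'] = 'value'` → config = {'model': {'layers': [70, 655, 232]}, 'new_key': 'value'}
`print('layers' in backup['model'])` → prints True
`print(backup['model']['layers'])` → prints [70, 655, 232]
`print('new_key' in backup)` → prints False

Answer:
True
[70, 655, 232]
False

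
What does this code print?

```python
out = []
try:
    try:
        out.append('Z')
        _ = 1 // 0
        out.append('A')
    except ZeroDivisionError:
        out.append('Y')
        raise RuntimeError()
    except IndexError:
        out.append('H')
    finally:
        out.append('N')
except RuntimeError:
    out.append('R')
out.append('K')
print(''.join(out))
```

Execution trace: 'Z' (try body) → 'Y' (except ZeroDivisionError) → 'N' (finally) → 'R' (outer except RuntimeError) → 'K' (after the try/except). Output: ZYNRK

Answer: ZYNRK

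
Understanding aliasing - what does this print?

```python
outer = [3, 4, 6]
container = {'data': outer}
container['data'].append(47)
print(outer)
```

Key concept: dict holds reference to list.
Step by step:
`outer = [3, 4, 6]` → outer = [3, 4, 6]
`container = {'data': outer}` → container = {'data': [3, 4, 6]}
`container['data'].append(47)` → outer = [3, 4, 6, 47]; container = {'data': [3, 4, 6, 47]}
`print(outer)` → prints [3, 4, 6, 47]

Answer: [3, 4, 6, 47]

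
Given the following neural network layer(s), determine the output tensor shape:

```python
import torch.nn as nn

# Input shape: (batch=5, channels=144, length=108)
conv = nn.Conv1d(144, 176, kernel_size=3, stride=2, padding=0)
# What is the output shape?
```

Input: (5, 144, 108) -> Output: (5, 176, 53)

Answer: (5, 176, 53)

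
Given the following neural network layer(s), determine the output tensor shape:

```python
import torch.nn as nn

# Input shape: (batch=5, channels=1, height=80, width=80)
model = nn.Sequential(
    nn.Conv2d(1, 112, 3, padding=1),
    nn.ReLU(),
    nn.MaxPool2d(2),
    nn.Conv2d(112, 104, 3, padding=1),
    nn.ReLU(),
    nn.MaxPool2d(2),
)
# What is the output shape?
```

Input: (5, 1, 80, 80) -> after first Conv2d: (5, 112, 80, 80) -> after first MaxPool2d: (5, 112, 40, 40) -> after second Conv2d: (5, 104, 40, 40) -> Output: (5, 104, 20, 20)

Answer: (5, 104, 20, 20)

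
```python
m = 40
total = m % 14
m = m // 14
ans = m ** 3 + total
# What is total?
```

Trace:
`m = 40` → m = 40
`total = m % 14` → total = 12
`m = m // 14` → m = 2
`ans = m ** 3 + total` → ans = 20
So total = 12

Answer: 12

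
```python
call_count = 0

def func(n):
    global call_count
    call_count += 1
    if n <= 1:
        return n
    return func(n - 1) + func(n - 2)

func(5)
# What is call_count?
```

Calls(n) = 1 + Calls(n-1) + Calls(n-2); Calls(0)=Calls(1)=1. For n=5 this gives 15.

Answer: 15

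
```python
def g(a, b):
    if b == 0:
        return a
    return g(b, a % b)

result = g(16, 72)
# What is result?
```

g(16, 72) -> g(72, 16) -> g(16, 8) -> g(8, 0) -> 8

Answer: 8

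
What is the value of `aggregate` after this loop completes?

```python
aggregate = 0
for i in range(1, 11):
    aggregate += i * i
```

Sum of squares 1² to 10² = 385
`aggregate` takes the values: 0 → 1 → 5 → 14 → 30 → 55 → 91 → 140 → 204 → 285 → 385

Answer: 385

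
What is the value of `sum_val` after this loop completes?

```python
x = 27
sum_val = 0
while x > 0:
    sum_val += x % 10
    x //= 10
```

Sum digits of 27
`sum_val` takes the values: 0 → 7 → 9

Answer: 9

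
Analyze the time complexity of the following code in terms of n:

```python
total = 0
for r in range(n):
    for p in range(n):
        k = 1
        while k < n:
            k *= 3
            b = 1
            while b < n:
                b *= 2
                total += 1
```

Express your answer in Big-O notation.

Each loop level contributes: n × n × log n × log n. Multiplying the contributions gives O(n^2 log² n).

Answer: O(n^2 log² n)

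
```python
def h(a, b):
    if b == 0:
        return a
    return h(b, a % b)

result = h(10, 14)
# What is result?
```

h(10, 14) -> h(14, 10) -> h(10, 4) -> h(4, 2) -> h(2, 0) -> 2

Answer: 2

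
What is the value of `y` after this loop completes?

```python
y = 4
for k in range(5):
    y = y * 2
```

Multiply by 2, 5 times: 4 * 2^5 = 128
`y` takes the values: 4 → 8 → 16 → 32 → 64 → 128

Answer: 128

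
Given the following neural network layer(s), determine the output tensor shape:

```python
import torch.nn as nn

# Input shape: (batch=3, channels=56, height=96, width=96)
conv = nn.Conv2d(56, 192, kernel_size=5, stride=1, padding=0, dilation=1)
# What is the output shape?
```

Input: (3, 56, 96, 96) -> Output: (3, 192, 92, 92)

Answer: (3, 192, 92, 92)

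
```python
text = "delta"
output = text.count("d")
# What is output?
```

Trace:
`text = "delta"` → text = 'delta'
`output = text.count("d")` → output = 1
So output = 1

Answer: 1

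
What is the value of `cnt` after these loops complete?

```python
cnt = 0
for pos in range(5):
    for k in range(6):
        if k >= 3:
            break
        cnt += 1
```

Inner breaks at 3, outer runs 5 times
`cnt` takes the values: 0 → 1 → 2 → 3 → 4 → 5 → 6 → 7 → 8 → 9 → 10 → 11 → 12 → 13 → 14 → 15

Answer: 15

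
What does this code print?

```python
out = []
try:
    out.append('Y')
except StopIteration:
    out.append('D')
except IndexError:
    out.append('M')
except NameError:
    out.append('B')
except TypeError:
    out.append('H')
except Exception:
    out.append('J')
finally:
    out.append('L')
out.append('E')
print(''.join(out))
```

Execution trace: 'Y' (try body, no exception) → 'L' (finally) → 'E' (after the try/except). Output: YLE

Answer: YLE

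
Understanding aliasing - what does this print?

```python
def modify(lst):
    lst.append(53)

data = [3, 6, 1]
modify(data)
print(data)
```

Key concept: function modifies passed list.
Step by step:
`data = [3, 6, 1]` → data = [3, 6, 1]
`modify(data)` → data = [3, 6, 1, 53]
`print(data)` → prints [3, 6, 1, 53]

Answer: [3, 6, 1, 53]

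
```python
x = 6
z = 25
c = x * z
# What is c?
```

Trace:
`x = 6` → x = 6
`z = 25` → z = 25
`c = x * z` → c = 150
So c = 150

Answer: 150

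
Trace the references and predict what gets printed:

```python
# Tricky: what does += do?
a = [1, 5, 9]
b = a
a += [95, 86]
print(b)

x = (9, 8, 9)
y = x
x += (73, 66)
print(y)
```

Key concept: += behavior differs for mutable vs immutable.
Step by step:
`a = [1, 5, 9]` → a = [1, 5, 9]
`b = a` → b = [1, 5, 9] (same object as a)
`a += [95, 86]` → a = [1, 5, 9, 95, 86] (same object as b); b = [1, 5, 9, 95, 86] (same object as a)
`print(b)` → prints [1, 5, 9, 95, 86]
`x = (9, 8, 9)` → x = (9, 8, 9)
`y = x` → y = (9, 8, 9)
`x += (73, 66)` → x = (9, 8, 9, 73, 66)
`print(y)` → prints (9, 8, 9)

Answer:
[1, 5, 9, 95, 86]
(9, 8, 9)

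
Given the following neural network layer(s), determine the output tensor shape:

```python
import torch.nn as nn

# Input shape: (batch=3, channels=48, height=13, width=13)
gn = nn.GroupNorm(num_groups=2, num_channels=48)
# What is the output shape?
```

Input: (3, 48, 13, 13) -> Output: (3, 48, 13, 13)

Answer: (3, 48, 13, 13)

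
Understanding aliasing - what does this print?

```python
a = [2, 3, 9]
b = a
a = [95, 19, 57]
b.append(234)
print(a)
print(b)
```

Key concept: rebinding vs mutation: a is rebound to a new list, b still points at the original.
Step by step:
`a = [2, 3, 9]` → a = [2, 3, 9]
`b = a` → b = [2, 3, 9] (same object as a)
`a = [95, 19, 57]` → a = [95, 19, 57]
`b.append(234)` → b = [2, 3, 9, 234]
`print(a)` → prints [95, 19, 57]
`print(b)` → prints [2, 3, 9, 234]

Answer:
[95, 19, 57]
[2, 3, 9, 234]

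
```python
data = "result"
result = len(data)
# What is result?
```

Trace:
`data = "result"` → data = 'result'
`result = len(data)` → result = 6
So result = 6

Answer: 6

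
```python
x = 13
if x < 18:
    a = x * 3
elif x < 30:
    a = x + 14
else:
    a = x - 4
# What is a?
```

Trace:
`x = 13` → x = 13
`if x < 18: ...` → x < 18 is True → a = 39
So a = 39

Answer: 39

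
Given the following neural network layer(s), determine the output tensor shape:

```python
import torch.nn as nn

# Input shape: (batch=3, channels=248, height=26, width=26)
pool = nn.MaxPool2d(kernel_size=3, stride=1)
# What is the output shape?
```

Input: (3, 248, 26, 26) -> Output: (3, 248, 24, 24)

Answer: (3, 248, 24, 24)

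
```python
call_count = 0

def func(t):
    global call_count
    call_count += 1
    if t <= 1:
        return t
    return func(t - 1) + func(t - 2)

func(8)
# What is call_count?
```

Calls(t) = 1 + Calls(t-1) + Calls(t-2); Calls(0)=Calls(1)=1. For t=8 this gives 67.

Answer: 67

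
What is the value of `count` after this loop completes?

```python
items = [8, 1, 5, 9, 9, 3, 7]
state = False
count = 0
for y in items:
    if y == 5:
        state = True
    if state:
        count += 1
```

Count elements after first 5 in [8, 1, 5, 9, 9, 3, 7]
`count` takes the values: 0 → 1 → 2 → 3 → 4 → 5

Answer: 5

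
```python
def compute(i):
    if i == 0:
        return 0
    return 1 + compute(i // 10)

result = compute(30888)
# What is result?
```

Count of digits of 30888: 5

Answer: 5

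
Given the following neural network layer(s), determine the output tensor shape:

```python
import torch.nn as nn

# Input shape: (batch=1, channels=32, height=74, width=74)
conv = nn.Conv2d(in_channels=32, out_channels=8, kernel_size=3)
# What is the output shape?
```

Input: (1, 32, 74, 74) -> Output: (1, 8, 72, 72)

Answer: (1, 8, 72, 72)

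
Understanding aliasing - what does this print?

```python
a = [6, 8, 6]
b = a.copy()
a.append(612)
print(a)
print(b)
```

Key concept: list.copy() creates independent copy.
Step by step:
`a = [6, 8, 6]` → a = [6, 8, 6]
`b = a.copy()` → b = [6, 8, 6]
`a.append(612)` → a = [6, 8, 6, 612]
`print(a)` → prints [6, 8, 6, 612]
`print(b)` → prints [6, 8, 6]

Answer:
[6, 8, 6, 612]
[6, 8, 6]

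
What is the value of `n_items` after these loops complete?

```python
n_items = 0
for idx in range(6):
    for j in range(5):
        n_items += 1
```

6 * 5 = 30
`n_items` takes the values: 0 → 1 → 2 → 3 → 4 → 5 → 6 → 7 → 8 → 9 → 10 → 11 → 12 → 13 → 14 → 15 → 16 → 17 → 18 → 19 → 20 → 21 → 22 → 23 → 24 → 25 → 26 → 27 → 28 → 29 → 30

Answer: 30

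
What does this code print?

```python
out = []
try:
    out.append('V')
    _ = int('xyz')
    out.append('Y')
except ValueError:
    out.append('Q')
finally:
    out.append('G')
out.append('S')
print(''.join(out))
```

Execution trace: 'V' (try body) → 'Q' (except ValueError) → 'G' (finally) → 'S' (after the try/except). Output: VQGS

Answer: VQGS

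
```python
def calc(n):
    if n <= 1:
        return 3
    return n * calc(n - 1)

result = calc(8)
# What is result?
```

calc(8) = 8 * 7 * 6 * 5 * 4 * 3 * 2 * 3 = 120960

Answer: 120960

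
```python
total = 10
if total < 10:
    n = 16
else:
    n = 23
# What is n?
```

Trace:
`total = 10` → total = 10
`if total < 10: ...` → total < 10 is False, take else branch → n = 23
So n = 23

Answer: 23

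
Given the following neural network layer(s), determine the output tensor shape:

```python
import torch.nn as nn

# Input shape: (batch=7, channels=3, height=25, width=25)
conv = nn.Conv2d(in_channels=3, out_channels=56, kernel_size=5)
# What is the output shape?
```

Input: (7, 3, 25, 25) -> Output: (7, 56, 21, 21)

Answer: (7, 56, 21, 21)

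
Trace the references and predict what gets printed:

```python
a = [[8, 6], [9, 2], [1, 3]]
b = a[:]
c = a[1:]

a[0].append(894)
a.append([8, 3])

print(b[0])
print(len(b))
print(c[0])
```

Key concept: slice with nested mutation.
Step by step:
`a = [[8, 6], [9, 2], [1, 3]]` → a = [[8, 6], [9, 2], [1, 3]]
`b = a[:]` → b = [[8, 6], [9, 2], [1, 3]]
`c = a[1:]` → c = [[9, 2], [1, 3]]
`a[0].append(894)` → a = [[8, 6, 894], [9, 2], [1, 3]]; b = [[8, 6, 894], [9, 2], [1, 3]]
`a.append([8, 3])` → a = [[8, 6, 894], [9, 2], [1, 3], [8, 3]]
`print(b[0])` → prints [8, 6, 894]
`print(len(b))` → prints 3
`print(c[0])` → prints [9, 2]

Answer:
[8, 6, 894]
3
[9, 2]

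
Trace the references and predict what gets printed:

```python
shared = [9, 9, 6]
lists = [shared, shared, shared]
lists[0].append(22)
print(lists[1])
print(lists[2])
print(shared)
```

Key concept: list of same reference.
Step by step:
`shared = [9, 9, 6]` → shared = [9, 9, 6]
`lists = [shared, shared, shared]` → lists = [[9, 9, 6], [9, 9, 6], [9, 9, 6]]
`lists[0].append(22)` → shared = [9, 9, 6, 22]; lists = [[9, 9, 6, 22], [9, 9, 6, 22], [9, 9, 6, 22]]
`print(lists[1])` → prints [9, 9, 6, 22]
`print(lists[2])` → prints [9, 9, 6, 22]
`print(shared)` → prints [9, 9, 6, 22]

Answer:
[9, 9, 6, 22]
[9, 9, 6, 22]
[9, 9, 6, 22]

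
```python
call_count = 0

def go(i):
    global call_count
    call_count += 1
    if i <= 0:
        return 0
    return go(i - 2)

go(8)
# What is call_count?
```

Linear recursion stepping by 2: 5 calls from i=8 down to ≤0.

Answer: 5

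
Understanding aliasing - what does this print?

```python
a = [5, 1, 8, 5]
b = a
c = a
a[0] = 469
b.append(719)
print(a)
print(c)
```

Key concept: multiple aliases.
Step by step:
`a = [5, 1, 8, 5]` → a = [5, 1, 8, 5]
`b = a` → b = [5, 1, 8, 5] (same object as a)
`c = a` → c = [5, 1, 8, 5] (same object as a, b)
`a[0] = 469` → a = [469, 1, 8, 5] (same object as b, c); b = [469, 1, 8, 5] (same object as a, c); c = [469, 1, 8, 5] (same object as a, b)
`b.append(719)` → a = [469, 1, 8, 5, 719] (same object as b, c); b = [469, 1, 8, 5, 719] (same object as a, c); c = [469, 1, 8, 5, 719] (same object as a, b)
`print(a)` → prints [469, 1, 8, 5, 719]
`print(c)` → prints [469, 1, 8, 5, 719]

Answer:
[469, 1, 8, 5, 719]
[469, 1, 8, 5, 719]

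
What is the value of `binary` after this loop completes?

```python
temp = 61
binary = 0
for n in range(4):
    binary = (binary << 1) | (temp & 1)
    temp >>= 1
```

Reverse lowest 4 bits of 61
`binary` takes the values: 0 → 1 → 2 → 5 → 11

Answer: 11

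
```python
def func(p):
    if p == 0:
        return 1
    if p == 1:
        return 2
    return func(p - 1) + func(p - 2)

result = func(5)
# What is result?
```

Build up from base cases: func(0)=1, func(1)=2, func(2)=3, func(3)=5, func(4)=8, func(5)=13

Answer: 13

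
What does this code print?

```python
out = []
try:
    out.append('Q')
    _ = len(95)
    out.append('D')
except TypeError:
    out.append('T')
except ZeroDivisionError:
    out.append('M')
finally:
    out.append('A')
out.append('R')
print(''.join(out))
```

Execution trace: 'Q' (try body) → 'T' (except TypeError) → 'A' (finally) → 'R' (after the try/except). Output: QTAR

Answer: QTAR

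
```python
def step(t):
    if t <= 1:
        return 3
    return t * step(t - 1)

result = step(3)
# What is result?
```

step(3) = 3 * 2 * 3 = 18

Answer: 18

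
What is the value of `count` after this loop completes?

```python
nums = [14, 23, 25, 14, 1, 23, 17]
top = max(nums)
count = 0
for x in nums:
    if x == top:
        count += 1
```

Count of max value 25 in [14, 23, 25, 14, 1, 23, 17]
`count` takes the values: 0 → 1

Answer: 1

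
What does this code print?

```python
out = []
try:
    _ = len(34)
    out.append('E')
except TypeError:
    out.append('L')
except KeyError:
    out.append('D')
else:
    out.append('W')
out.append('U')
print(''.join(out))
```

Execution trace: 'L' (except TypeError) → 'U' (after the try/except). Output: LU

Answer: LU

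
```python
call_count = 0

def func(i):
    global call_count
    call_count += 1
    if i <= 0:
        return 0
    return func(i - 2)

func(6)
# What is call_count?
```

Linear recursion stepping by 2: 4 calls from i=6 down to ≤0.

Answer: 4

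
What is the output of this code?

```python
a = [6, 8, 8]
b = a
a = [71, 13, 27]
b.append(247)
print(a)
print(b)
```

Key concept: rebinding vs mutation: a is rebound to a new list, b still points at the original.
Step by step:
`a = [6, 8, 8]` → a = [6, 8, 8]
`b = a` → b = [6, 8, 8] (same object as a)
`a = [71, 13, 27]` → a = [71, 13, 27]
`b.append(247)` → b = [6, 8, 8, 247]
`print(a)` → prints [71, 13, 27]
`print(b)` → prints [6, 8, 8, 247]

Answer:
[71, 13, 27]
[6, 8, 8, 247]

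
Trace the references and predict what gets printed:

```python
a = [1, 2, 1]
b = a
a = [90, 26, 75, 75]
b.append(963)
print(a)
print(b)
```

Key concept: rebinding vs mutation: a is rebound to a new list, b still points at the original.
Step by step:
`a = [1, 2, 1]` → a = [1, 2, 1]
`b = a` → b = [1, 2, 1] (same object as a)
`a = [90, 26, 75, 75]` → a = [90, 26, 75, 75]
`b.append(963)` → b = [1, 2, 1, 963]
`print(a)` → prints [90, 26, 75, 75]
`print(b)` → prints [1, 2, 1, 963]

Answer:
[90, 26, 75, 75]
[1, 2, 1, 963]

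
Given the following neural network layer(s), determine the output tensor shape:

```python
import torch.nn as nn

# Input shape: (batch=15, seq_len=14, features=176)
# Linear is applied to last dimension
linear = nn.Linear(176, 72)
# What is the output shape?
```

Input: (15, 14, 176) -> Output: (15, 14, 72)

Answer: (15, 14, 72)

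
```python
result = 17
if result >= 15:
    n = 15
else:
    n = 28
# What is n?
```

Trace:
`result = 17` → result = 17
`if result >= 15: ...` → result >= 15 is True → n = 15
So n = 15

Answer: 15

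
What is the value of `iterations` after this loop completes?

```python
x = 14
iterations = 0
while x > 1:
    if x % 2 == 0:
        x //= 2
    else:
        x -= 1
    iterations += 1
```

Steps to reduce 14 to 1
`iterations` takes the values: 0 → 1 → 2 → 3 → 4 → 5

Answer: 5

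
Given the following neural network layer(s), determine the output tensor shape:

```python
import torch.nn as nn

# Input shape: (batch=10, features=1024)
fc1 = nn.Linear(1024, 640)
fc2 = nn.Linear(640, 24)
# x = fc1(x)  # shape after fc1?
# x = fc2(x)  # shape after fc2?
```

Input: (10, 1024) -> after fc1: (10, 640) -> Output: (10, 24)

Answer: (10, 24)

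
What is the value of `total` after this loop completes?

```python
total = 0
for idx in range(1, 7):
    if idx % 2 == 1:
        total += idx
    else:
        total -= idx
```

Add odd, subtract even
`total` takes the values: 0 → 1 → -1 → 2 → -2 → 3 → -3

Answer: -3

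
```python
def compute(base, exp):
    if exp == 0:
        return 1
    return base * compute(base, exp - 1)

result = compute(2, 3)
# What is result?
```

compute(2, 3) = 2 * 2 * 2 = 8

Answer: 8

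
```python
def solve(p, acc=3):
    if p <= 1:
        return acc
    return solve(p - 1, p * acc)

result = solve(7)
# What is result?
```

Accumulator trace (n, acc): (7, 3) -> (6, 21) -> (5, 126) -> (4, 630) -> (3, 2520) -> (2, 7560) -> (1, 15120) -> return 15120

Answer: 15120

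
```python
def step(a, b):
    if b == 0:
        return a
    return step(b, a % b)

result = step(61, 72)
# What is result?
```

step(61, 72) -> step(72, 61) -> step(61, 11) -> step(11, 6) -> step(6, 5) -> step(5, 1) -> step(1, 0) -> 1

Answer: 1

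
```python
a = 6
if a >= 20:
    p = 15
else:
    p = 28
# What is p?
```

Trace:
`a = 6` → a = 6
`if a >= 20: ...` → a >= 20 is False, take else branch → p = 28
So p = 28

Answer: 28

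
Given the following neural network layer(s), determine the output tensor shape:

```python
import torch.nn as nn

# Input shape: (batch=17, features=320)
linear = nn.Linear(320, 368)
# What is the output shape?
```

Input: (17, 320) -> Output: (17, 368)

Answer: (17, 368)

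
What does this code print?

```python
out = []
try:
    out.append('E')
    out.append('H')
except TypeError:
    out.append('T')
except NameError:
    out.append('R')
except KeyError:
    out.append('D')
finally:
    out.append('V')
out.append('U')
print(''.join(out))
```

Execution trace: 'E' (try body) → 'H' (try body, no exception) → 'V' (finally) → 'U' (after the try/except). Output: EHVU

Answer: EHVU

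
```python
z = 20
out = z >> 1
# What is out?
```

Trace:
`z = 20` → z = 20
`out = z >> 1` → out = 10
So out = 10

Answer: 10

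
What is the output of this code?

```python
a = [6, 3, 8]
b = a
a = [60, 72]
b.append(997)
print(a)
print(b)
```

Key concept: rebinding vs mutation: a is rebound to a new list, b still points at the original.
Step by step:
`a = [6, 3, 8]` → a = [6, 3, 8]
`b = a` → b = [6, 3, 8] (same object as a)
`a = [60, 72]` → a = [60, 72]
`b.append(997)` → b = [6, 3, 8, 997]
`print(a)` → prints [60, 72]
`print(b)` → prints [6, 3, 8, 997]

Answer:
[60, 72]
[6, 3, 8, 997]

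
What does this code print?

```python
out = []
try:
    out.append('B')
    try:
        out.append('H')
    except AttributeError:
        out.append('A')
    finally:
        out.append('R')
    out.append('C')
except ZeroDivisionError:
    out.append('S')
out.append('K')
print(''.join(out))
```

Execution trace: 'B' (try body) → 'H' (inner try body, no exception) → 'R' (inner finally) → 'C' (try body, no exception) → 'K' (after the try/except). Output: BHRCK

Answer: BHRCK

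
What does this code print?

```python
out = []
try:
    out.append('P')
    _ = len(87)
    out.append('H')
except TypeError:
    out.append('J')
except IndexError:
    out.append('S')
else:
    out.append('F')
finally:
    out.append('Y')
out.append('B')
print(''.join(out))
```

Execution trace: 'P' (try body) → 'J' (except TypeError) → 'Y' (finally) → 'B' (after the try/except). Output: PJYB

Answer: PJYB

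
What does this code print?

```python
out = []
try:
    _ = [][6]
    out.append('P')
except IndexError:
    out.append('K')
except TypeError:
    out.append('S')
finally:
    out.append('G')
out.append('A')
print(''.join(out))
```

Execution trace: 'K' (except IndexError) → 'G' (finally) → 'A' (after the try/except). Output: KGA

Answer: KGA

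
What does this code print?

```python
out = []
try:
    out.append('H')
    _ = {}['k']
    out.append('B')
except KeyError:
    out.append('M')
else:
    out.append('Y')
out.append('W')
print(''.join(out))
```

Execution trace: 'H' (try body) → 'M' (except KeyError) → 'W' (after the try/except). Output: HMW

Answer: HMW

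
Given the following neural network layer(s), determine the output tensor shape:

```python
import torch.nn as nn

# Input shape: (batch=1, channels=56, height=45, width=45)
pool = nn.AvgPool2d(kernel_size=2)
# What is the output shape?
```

Input: (1, 56, 45, 45) -> Output: (1, 56, 22, 22)

Answer: (1, 56, 22, 22)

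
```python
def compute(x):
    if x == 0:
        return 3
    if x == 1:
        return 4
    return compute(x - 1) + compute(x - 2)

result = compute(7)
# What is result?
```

Build up from base cases: compute(0)=3, compute(1)=4, compute(2)=7, compute(3)=11, compute(4)=18, compute(5)=29, compute(6)=47, ..., compute(7)=76

Answer: 76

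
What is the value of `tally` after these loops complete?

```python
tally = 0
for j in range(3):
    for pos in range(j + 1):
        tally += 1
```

Triangle: 1 + 2 + ... + 3
`tally` takes the values: 0 → 1 → 2 → 3 → 4 → 5 → 6

Answer: 6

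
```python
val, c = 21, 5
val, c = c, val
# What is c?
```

Trace:
`val, c = 21, 5` → val = 21; c = 5
`val, c = c, val` → val = 5; c = 21
So c = 21

Answer: 21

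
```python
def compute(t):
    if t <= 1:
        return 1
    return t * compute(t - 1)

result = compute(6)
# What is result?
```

compute(6) = 6 * 5 * 4 * 3 * 2 * 1 = 720

Answer: 720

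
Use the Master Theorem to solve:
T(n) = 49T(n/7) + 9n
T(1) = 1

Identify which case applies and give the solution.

a=49, b=7, f(n)=9n. log_7(49) = 2. Since c=1 < 2, Case 1 applies: T(n) = Θ(n^log_b(a)) = O(n^2).

Answer: O(n^2) - Case 1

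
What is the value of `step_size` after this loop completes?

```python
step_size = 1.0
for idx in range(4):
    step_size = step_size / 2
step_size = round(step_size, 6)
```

Halving LR 4 times: 1 / 2^4
`step_size` takes the values: 1.0 → 0.5 → 0.25 → 0.125 → 0.0625

Answer: 0.0625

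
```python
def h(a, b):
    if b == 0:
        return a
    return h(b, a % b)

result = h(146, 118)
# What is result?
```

h(146, 118) -> h(118, 28) -> h(28, 6) -> h(6, 4) -> h(4, 2) -> h(2, 0) -> 2

Answer: 2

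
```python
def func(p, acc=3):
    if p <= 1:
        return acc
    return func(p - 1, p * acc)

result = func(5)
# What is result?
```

Accumulator trace (n, acc): (5, 3) -> (4, 15) -> (3, 60) -> (2, 180) -> (1, 360) -> return 360

Answer: 360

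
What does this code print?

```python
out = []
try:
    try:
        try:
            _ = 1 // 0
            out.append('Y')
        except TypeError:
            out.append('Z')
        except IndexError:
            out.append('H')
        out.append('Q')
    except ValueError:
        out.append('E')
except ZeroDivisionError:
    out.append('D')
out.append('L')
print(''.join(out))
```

Execution trace: 'D' (outer except ZeroDivisionError) → 'L' (after the try/except). Output: DL

Answer: DL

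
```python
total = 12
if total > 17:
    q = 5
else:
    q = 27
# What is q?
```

Trace:
`total = 12` → total = 12
`if total > 17: ...` → total > 17 is False, take else branch → q = 27
So q = 27

Answer: 27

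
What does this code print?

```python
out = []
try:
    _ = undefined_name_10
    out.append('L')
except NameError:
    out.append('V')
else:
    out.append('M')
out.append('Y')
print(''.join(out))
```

Execution trace: 'V' (except NameError) → 'Y' (after the try/except). Output: VY

Answer: VY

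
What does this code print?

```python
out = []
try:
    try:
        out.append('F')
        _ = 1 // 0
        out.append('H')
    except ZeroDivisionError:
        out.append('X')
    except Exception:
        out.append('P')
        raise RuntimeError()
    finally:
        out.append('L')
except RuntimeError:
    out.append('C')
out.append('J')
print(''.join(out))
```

Execution trace: 'F' (try body) → 'X' (except ZeroDivisionError) → 'L' (finally) → 'J' (after the try/except). Output: FXLJ

Answer: FXLJ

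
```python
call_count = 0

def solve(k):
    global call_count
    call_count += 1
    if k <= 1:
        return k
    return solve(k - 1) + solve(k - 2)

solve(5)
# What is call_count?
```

Calls(k) = 1 + Calls(k-1) + Calls(k-2); Calls(0)=Calls(1)=1. For k=5 this gives 15.

Answer: 15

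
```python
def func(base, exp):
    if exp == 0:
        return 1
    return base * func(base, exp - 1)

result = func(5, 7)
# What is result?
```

func(5, 7) = 5 * 5 * 5 * 5 * 5 * 5 * 5 = 78125

Answer: 78125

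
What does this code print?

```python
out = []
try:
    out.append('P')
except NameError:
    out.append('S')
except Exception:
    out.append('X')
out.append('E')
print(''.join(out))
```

Execution trace: 'P' (try body, no exception) → 'E' (after the try/except). Output: PE

Answer: PE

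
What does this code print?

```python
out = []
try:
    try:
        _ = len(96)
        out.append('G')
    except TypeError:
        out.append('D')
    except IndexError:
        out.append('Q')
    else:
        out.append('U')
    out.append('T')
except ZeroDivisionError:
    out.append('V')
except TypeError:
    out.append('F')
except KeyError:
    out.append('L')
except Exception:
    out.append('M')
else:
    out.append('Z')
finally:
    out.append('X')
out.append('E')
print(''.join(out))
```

Execution trace: 'D' (inner except TypeError) → 'T' (try body, no exception) → 'Z' (else) → 'X' (finally) → 'E' (after the try/except). Output: DTZXE

Answer: DTZXE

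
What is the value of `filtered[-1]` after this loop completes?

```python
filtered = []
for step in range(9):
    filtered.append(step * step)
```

Last element of squares 0 to 8
`filtered` takes the values: [] → [0] → [0, 1] → [0, 1, 4] → [0, 1, 4, 9] → [0, 1, 4, 9, 16] → [0, 1, 4, 9, 16, 25] → [0, 1, 4, 9, 16, 25, 36] → [0, 1, 4, 9, 16, 25, 36, 49] → [0, 1, 4, 9, 16, 25, 36, 49, 64]
So `filtered[-1]` = 64

Answer: 64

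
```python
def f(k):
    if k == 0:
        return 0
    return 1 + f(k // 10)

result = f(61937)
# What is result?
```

Count of digits of 61937: 5

Answer: 5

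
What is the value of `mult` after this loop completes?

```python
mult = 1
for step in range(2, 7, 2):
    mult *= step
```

Product of even numbers 2 to 6
`mult` takes the values: 1 → 2 → 8 → 48

Answer: 48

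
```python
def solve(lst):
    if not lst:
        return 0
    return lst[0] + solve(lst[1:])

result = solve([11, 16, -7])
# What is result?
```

11 + 16 + (-7) + 0 = 20

Answer: 20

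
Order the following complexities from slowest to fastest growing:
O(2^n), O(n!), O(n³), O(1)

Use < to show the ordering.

Ordered by growth rate: O(1) < O(n³) < O(2^n) < O(n!)

Answer: O(1) < O(n³) < O(2^n) < O(n!)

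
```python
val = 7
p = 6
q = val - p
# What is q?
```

Trace:
`val = 7` → val = 7
`p = 6` → p = 6
`q = val - p` → q = 1
So q = 1

Answer: 1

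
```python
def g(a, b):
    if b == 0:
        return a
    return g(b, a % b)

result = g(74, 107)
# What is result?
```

g(74, 107) -> g(107, 74) -> g(74, 33) -> g(33, 8) -> g(8, 1) -> g(1, 0) -> 1

Answer: 1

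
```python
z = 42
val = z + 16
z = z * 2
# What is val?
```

Trace:
`z = 42` → z = 42
`val = z + 16` → val = 58
`z = z * 2` → z = 84
So val = 58

Answer: 58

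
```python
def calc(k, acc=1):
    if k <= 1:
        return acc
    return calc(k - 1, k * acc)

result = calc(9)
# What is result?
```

Accumulator trace (n, acc): (9, 1) -> (8, 9) -> (7, 72) -> (6, 504) -> (5, 3024) -> (4, 15120) -> (3, 60480) -> (2, 181440) -> (1, 362880) -> return 362880

Answer: 362880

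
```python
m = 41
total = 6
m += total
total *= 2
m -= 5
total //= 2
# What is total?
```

Trace:
`m = 41` → m = 41
`total = 6` → total = 6
`m += total` → m = 47
`total *= 2` → total = 12
`m -= 5` → m = 42
`total //= 2` → total = 6
So total = 6

Answer: 6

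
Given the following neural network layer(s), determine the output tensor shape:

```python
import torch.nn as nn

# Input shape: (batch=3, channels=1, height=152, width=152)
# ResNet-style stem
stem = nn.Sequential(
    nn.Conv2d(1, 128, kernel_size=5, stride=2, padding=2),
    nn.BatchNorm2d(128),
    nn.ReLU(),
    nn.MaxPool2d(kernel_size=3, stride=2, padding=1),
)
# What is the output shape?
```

Input: (3, 1, 152, 152) -> after Conv2d 5x5 stride=2: (3, 128, 76, 76) -> Output: (3, 128, 38, 38)

Answer: (3, 128, 38, 38)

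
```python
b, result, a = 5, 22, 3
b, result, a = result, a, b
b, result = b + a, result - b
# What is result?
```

Trace:
`b, result, a = 5, 22, 3` → b = 5; result = 22; a = 3
`b, result, a = result, a, b` → b = 22; result = 3; a = 5
`b, result = b + a, result - b` → b = 27; result = -19
So result = -19

Answer: -19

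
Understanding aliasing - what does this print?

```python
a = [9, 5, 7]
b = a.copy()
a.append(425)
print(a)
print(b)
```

Key concept: list.copy() creates independent copy.
Step by step:
`a = [9, 5, 7]` → a = [9, 5, 7]
`b = a.copy()` → b = [9, 5, 7]
`a.append(425)` → a = [9, 5, 7, 425]
`print(a)` → prints [9, 5, 7, 425]
`print(b)` → prints [9, 5, 7]

Answer:
[9, 5, 7, 425]
[9, 5, 7]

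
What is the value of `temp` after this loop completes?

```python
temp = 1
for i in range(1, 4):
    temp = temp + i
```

Start at 1, add 1 through 3
`temp` takes the values: 1 → 2 → 4 → 7

Answer: 7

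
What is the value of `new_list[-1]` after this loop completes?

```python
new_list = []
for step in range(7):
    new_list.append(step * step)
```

Last element of squares 0 to 6
`new_list` takes the values: [] → [0] → [0, 1] → [0, 1, 4] → [0, 1, 4, 9] → [0, 1, 4, 9, 16] → [0, 1, 4, 9, 16, 25] → [0, 1, 4, 9, 16, 25, 36]
So `new_list[-1]` = 36

Answer: 36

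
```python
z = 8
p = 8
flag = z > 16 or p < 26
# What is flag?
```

Trace:
`z = 8` → z = 8
`p = 8` → p = 8
`flag = z > 16 or p < 26` → flag = True
So flag = True

Answer: True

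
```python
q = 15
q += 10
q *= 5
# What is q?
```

Trace:
`q = 15` → q = 15
`q += 10` → q = 25
`q *= 5` → q = 125
So q = 125

Answer: 125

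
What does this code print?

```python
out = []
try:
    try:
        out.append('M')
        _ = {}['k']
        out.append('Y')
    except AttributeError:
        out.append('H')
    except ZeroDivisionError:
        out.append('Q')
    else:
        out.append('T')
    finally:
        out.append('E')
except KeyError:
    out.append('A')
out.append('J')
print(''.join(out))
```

Execution trace: 'M' (try body) → 'E' (finally) → 'A' (outer except KeyError) → 'J' (after the try/except). Output: MEAJ

Answer: MEAJ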